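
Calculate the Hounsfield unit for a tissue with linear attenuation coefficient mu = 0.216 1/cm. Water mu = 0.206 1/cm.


HU = ((mu_tissue - mu_water) / mu_water) * 1000
HU = ((0.216 - 0.206) / 0.206) * 1000
HU = 48.54


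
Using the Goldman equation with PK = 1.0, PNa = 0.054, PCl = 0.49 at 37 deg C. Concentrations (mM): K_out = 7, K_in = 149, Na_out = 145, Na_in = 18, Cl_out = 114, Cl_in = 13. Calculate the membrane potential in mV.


Vm = (RT/F)*ln((PK*Ko + PNa*Nao + PCl*Cli)/(PK*Ki + PNa*Nai + PCl*Clo))
Numer = 21.2, Denom = 205.832
Vm = -60.75 mV


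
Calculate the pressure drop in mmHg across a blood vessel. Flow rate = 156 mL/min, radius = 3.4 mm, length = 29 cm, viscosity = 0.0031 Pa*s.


dP = 8*mu*L*Q / (pi*r^4)
Q = 156 mL/min = 2.6e-06 m^3/s
dP = 44.5407 Pa = 44.5407 / 133.322 mmHg = 0.3341 mmHg


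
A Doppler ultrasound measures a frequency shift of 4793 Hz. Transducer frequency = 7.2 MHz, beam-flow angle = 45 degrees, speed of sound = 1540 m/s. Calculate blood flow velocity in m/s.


v = fd * c / (2 * f0 * cos(theta))
v = 4793 * 1540 / (2 * 7.2000e+06 * cos(45))
v = 0.7249 m/s


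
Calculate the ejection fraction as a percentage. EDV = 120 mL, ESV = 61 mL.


SV = EDV - ESV = 120 - 61 = 59 mL
EF = SV/EDV * 100 = 59/120 * 100
EF = 49.17%


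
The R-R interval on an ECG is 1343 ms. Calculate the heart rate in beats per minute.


HR = 60 / RR_interval(s)
RR = 1343 ms = 1.343 s
HR = 60 / 1.343 = 44.68 bpm


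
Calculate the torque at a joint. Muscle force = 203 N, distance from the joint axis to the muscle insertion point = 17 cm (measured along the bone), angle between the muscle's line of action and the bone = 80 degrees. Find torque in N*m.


Torque = F * d * sin(theta)   (moment arm = d*sin(theta))
d = 17 cm = 0.17 m
Torque = 203 * 0.17 * sin(80)
Torque = 33.99 N*m


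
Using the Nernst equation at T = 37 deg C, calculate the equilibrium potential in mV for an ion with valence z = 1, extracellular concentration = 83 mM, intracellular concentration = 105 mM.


E = (RT/(zF)) * ln(C_out/C_in)
T = 37 + 273.15 = 310.15 K
E = (8.314 * 310.15 / (1 * 96485)) * ln(83/105)
E = -6.284 mV


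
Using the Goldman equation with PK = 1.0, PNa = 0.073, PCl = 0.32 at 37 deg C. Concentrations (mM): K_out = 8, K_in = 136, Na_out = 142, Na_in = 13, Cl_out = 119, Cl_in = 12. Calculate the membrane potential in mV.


Vm = (RT/F)*ln((PK*Ko + PNa*Nao + PCl*Cli)/(PK*Ki + PNa*Nai + PCl*Clo))
Numer = 22.206, Denom = 175.029
Vm = -55.18 mV


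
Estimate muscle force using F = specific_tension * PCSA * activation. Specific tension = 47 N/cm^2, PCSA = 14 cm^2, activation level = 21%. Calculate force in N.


F = sigma * PCSA * activation
F = 47 * 14 * 0.21
F = 138.2 N


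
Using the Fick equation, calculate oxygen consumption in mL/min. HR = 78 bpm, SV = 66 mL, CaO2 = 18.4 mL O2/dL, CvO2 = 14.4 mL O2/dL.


CO = HR*SV = 78*66/1000 = 5.148 L/min
a-v O2 diff = 18.4 - 14.4 = 4 mL/dL
VO2 = CO * (CaO2-CvO2) * 10 dL/L
VO2 = 5.148 * 4 * 10
VO2 = 205.9 mL/min


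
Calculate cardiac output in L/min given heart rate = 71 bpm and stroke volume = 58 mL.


CO = HR * SV
CO = 71 * 58 / 1000
CO = 4.118 L/min


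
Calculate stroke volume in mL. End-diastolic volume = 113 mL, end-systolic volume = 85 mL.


SV = EDV - ESV
SV = 113 - 85
SV = 28 mL


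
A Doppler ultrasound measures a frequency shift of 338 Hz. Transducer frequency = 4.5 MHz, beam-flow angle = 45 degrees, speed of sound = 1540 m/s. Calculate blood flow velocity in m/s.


v = fd * c / (2 * f0 * cos(theta))
v = 338 * 1540 / (2 * 4.5000e+06 * cos(45))
v = 0.08179 m/s


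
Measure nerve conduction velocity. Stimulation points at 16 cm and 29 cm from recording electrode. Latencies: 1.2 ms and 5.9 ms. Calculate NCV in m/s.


Distance = (29 - 16) / 100 = 0.13 m
dt = (5.9 - 1.2) / 1000 = 0.0047 s
NCV = dist / dt = 27.66 m/s


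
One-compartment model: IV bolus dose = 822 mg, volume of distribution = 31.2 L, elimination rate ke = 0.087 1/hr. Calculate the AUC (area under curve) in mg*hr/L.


C0 = Dose/Vd = 822/31.2 = 26.3462 mg/L
AUC = C0/ke = 26.3462/0.087
AUC = 302.8 mg*hr/L


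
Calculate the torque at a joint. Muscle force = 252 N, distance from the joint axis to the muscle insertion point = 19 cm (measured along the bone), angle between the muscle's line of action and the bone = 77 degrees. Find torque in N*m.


Torque = F * d * sin(theta)   (moment arm = d*sin(theta))
d = 19 cm = 0.19 m
Torque = 252 * 0.19 * sin(77)
Torque = 46.65 N*m


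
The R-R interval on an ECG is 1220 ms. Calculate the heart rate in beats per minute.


HR = 60 / RR_interval(s)
RR = 1220 ms = 1.22 s
HR = 60 / 1.22 = 49.18 bpm


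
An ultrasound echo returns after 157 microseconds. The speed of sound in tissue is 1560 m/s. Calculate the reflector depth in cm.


depth = c * t / 2
t = 157 us = 1.5700e-04 s
depth = 1560 * 1.5700e-04 / 2
depth = 0.12246 m = 12.246 cm


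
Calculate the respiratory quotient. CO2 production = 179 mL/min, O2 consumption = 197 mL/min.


RQ = VCO2 / VO2
RQ = 179 / 197
RQ = 0.9086


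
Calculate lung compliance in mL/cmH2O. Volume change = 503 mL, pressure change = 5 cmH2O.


C = dV / dP
C = 503 / 5
C = 100.6 mL/cmH2O


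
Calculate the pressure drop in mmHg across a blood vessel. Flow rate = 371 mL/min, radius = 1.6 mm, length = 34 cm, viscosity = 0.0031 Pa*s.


dP = 8*mu*L*Q / (pi*r^4)
Q = 371 mL/min = 6.18333e-06 m^3/s
dP = 2532.35 Pa = 2532.35 / 133.322 mmHg = 18.99 mmHg


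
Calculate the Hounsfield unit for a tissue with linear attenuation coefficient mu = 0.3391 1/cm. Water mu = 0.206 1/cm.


HU = ((mu_tissue - mu_water) / mu_water) * 1000
HU = ((0.3391 - 0.206) / 0.206) * 1000
HU = 646.1


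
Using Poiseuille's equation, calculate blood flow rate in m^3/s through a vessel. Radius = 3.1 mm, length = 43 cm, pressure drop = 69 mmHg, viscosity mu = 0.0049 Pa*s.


Q = pi*r^4*dP / (8*mu*L)
r = 0.0031 m, L = 0.43 m
dP = 69 mmHg = 9199.218 Pa
Q = 1.5834e-04 m^3/s


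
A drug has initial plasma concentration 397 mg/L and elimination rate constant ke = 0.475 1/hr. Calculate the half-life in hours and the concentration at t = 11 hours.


t_half = ln(2) / ke = 0.693147 / 0.475 = 1.459 hr
C(t) = C0 * exp(-ke*t) = 397 * exp(-0.475*11)
C(11) = 2.136 mg/L


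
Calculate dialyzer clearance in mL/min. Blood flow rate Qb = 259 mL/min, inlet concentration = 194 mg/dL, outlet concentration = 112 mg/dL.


K = Qb * (Cb_in - Cb_out) / Cb_in
K = 259 * (194 - 112) / 194
K = 109.5 mL/min


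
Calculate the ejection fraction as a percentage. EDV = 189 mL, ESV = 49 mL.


SV = EDV - ESV = 189 - 49 = 140 mL
EF = SV/EDV * 100 = 140/189 * 100
EF = 74.07%


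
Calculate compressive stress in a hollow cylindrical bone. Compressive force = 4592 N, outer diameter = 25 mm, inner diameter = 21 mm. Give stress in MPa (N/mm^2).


A = pi*(r_o^2 - r_i^2)
r_o = 12.5 mm, r_i = 10.5 mm
A = 144.513 mm^2
sigma = F/A = 4592 / 144.513
sigma = 31.78 MPa


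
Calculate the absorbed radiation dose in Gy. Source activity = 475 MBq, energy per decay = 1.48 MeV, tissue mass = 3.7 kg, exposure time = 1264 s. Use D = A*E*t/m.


A = 475 MBq = 4.7500e+08 Bq
E = 1.48 MeV = 2.37096e-13 J
D = A*E*t/m = 4.7500e+08*2.37096e-13*1264/3.7
D = 0.03847 Gy


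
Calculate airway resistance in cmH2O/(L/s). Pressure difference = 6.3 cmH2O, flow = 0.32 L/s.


R = dP / flow
R = 6.3 / 0.32
R = 19.69 cmH2O/(L/s)


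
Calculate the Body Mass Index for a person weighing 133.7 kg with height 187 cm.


BMI = weight / height^2
height = 187 cm = 1.87 m
BMI = 133.7 / 1.87^2
BMI = 38.23 kg/m^2


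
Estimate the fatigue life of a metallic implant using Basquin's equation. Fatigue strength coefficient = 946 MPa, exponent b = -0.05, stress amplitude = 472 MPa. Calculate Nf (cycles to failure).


sigma_a = sigma_f' * (2Nf)^b
2Nf = (sigma_a/sigma_f')^(1/b)
2Nf = (472/946)^(1/-0.05)
2Nf = 1093912.9
Nf = 5.47e+05


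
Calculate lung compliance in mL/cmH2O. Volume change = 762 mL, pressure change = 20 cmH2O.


C = dV / dP
C = 762 / 20
C = 38.1 mL/cmH2O


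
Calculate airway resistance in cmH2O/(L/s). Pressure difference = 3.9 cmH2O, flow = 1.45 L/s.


R = dP / flow
R = 3.9 / 1.45
R = 2.69 cmH2O/(L/s)


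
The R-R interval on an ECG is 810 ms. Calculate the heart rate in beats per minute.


HR = 60 / RR_interval(s)
RR = 810 ms = 0.81 s
HR = 60 / 0.81 = 74.07 bpm


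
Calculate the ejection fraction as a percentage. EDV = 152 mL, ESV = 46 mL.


SV = EDV - ESV = 152 - 46 = 106 mL
EF = SV/EDV * 100 = 106/152 * 100
EF = 69.74%


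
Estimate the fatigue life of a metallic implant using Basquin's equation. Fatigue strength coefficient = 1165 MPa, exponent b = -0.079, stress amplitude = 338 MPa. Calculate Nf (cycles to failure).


sigma_a = sigma_f' * (2Nf)^b
2Nf = (sigma_a/sigma_f')^(1/b)
2Nf = (338/1165)^(1/-0.079)
2Nf = 6348168.1
Nf = 3.1741e+06


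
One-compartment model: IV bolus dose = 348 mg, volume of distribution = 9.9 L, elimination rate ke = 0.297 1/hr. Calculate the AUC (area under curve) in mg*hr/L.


C0 = Dose/Vd = 348/9.9 = 35.1515 mg/L
AUC = C0/ke = 35.1515/0.297
AUC = 118.4 mg*hr/L


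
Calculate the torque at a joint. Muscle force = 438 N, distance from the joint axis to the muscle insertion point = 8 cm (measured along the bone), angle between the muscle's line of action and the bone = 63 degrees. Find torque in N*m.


Torque = F * d * sin(theta)   (moment arm = d*sin(theta))
d = 8 cm = 0.08 m
Torque = 438 * 0.08 * sin(63)
Torque = 31.22 N*m


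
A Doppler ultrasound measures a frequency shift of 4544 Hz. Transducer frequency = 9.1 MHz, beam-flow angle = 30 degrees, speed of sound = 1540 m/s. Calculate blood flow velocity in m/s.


v = fd * c / (2 * f0 * cos(theta))
v = 4544 * 1540 / (2 * 9.1000e+06 * cos(30))
v = 0.444 m/s


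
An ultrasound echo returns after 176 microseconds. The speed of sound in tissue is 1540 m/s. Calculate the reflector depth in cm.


depth = c * t / 2
t = 176 us = 1.7600e-04 s
depth = 1540 * 1.7600e-04 / 2
depth = 0.13552 m = 13.552 cm


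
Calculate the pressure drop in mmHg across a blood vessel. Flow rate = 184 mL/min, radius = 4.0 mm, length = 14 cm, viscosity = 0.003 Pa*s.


dP = 8*mu*L*Q / (pi*r^4)
Q = 184 mL/min = 3.06667e-06 m^3/s
dP = 12.812 Pa = 12.812 / 133.322 mmHg = 0.0961 mmHg


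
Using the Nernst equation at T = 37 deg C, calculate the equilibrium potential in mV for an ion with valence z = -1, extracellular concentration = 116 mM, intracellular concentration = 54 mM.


E = (RT/(zF)) * ln(C_out/C_in)
T = 37 + 273.15 = 310.15 K
E = (8.314 * 310.15 / (-1 * 96485)) * ln(116/54)
E = -20.43 mV


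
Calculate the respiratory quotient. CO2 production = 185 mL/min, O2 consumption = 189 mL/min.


RQ = VCO2 / VO2
RQ = 185 / 189
RQ = 0.9788


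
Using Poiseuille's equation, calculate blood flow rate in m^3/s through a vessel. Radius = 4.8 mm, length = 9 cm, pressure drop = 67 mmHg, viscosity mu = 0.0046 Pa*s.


Q = pi*r^4*dP / (8*mu*L)
r = 0.0048 m, L = 0.09 m
dP = 67 mmHg = 8932.574 Pa
Q = 0.004498 m^3/s


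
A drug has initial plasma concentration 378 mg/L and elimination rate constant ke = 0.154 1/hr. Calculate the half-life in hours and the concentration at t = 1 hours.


t_half = ln(2) / ke = 0.693147 / 0.154 = 4.501 hr
C(t) = C0 * exp(-ke*t) = 378 * exp(-0.154*1)
C(1) = 324 mg/L


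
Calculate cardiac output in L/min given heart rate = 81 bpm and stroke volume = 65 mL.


CO = HR * SV
CO = 81 * 65 / 1000
CO = 5.265 L/min


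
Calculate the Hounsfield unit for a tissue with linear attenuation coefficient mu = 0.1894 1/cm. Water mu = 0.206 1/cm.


HU = ((mu_tissue - mu_water) / mu_water) * 1000
HU = ((0.1894 - 0.206) / 0.206) * 1000
HU = -80.58


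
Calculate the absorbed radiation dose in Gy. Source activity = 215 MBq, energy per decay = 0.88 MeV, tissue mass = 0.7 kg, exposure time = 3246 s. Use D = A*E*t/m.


A = 215 MBq = 2.1500e+08 Bq
E = 0.88 MeV = 1.40976e-13 J
D = A*E*t/m = 2.1500e+08*1.40976e-13*3246/0.7
D = 0.1406 Gy


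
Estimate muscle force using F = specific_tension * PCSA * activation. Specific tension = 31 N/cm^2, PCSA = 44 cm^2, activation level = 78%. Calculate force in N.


F = sigma * PCSA * activation
F = 31 * 44 * 0.78
F = 1064 N


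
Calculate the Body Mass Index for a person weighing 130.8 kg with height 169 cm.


BMI = weight / height^2
height = 169 cm = 1.69 m
BMI = 130.8 / 1.69^2
BMI = 45.8 kg/m^2


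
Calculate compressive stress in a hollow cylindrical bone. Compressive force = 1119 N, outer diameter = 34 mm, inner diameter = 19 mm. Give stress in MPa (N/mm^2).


A = pi*(r_o^2 - r_i^2)
r_o = 17 mm, r_i = 9.5 mm
A = 624.392 mm^2
sigma = F/A = 1119 / 624.392
sigma = 1.792 MPa


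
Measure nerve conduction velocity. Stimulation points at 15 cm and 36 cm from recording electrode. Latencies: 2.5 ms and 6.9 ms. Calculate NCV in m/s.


Distance = (36 - 15) / 100 = 0.21 m
dt = (6.9 - 2.5) / 1000 = 0.0044 s
NCV = dist / dt = 47.73 m/s


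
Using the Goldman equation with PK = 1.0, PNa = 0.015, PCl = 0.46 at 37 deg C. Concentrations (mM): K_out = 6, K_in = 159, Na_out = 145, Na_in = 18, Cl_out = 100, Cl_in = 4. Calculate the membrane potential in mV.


Vm = (RT/F)*ln((PK*Ko + PNa*Nao + PCl*Cli)/(PK*Ki + PNa*Nai + PCl*Clo))
Numer = 10.015, Denom = 205.27
Vm = -80.72 mV


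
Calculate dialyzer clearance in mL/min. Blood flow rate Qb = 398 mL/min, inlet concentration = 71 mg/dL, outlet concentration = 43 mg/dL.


K = Qb * (Cb_in - Cb_out) / Cb_in
K = 398 * (71 - 43) / 71
K = 157 mL/min


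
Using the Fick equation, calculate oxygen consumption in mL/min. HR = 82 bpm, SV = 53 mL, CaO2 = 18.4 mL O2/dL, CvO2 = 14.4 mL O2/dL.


CO = HR*SV = 82*53/1000 = 4.346 L/min
a-v O2 diff = 18.4 - 14.4 = 4 mL/dL
VO2 = CO * (CaO2-CvO2) * 10 dL/L
VO2 = 4.346 * 4 * 10
VO2 = 173.8 mL/min


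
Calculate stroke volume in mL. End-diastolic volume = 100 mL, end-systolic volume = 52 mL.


SV = EDV - ESV
SV = 100 - 52
SV = 48 mL


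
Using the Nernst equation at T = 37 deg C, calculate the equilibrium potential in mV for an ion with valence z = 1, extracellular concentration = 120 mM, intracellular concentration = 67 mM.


E = (RT/(zF)) * ln(C_out/C_in)
T = 37 + 273.15 = 310.15 K
E = (8.314 * 310.15 / (1 * 96485)) * ln(120/67)
E = 15.58 mV


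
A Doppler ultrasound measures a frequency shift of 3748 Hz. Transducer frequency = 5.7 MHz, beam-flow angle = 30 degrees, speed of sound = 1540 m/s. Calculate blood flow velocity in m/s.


v = fd * c / (2 * f0 * cos(theta))
v = 3748 * 1540 / (2 * 5.7000e+06 * cos(30))
v = 0.5846 m/s


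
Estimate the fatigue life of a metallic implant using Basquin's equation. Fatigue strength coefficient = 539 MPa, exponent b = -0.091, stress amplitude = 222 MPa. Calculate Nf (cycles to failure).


sigma_a = sigma_f' * (2Nf)^b
2Nf = (sigma_a/sigma_f')^(1/b)
2Nf = (222/539)^(1/-0.091)
2Nf = 17114.347
Nf = 8557


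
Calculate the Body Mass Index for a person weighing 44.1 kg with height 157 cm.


BMI = weight / height^2
height = 157 cm = 1.57 m
BMI = 44.1 / 1.57^2
BMI = 17.89 kg/m^2


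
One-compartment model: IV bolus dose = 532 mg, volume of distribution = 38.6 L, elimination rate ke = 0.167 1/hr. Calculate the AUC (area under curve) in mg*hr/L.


C0 = Dose/Vd = 532/38.6 = 13.7824 mg/L
AUC = C0/ke = 13.7824/0.167
AUC = 82.53 mg*hr/L


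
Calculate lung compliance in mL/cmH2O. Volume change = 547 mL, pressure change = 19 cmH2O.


C = dV / dP
C = 547 / 19
C = 28.79 mL/cmH2O


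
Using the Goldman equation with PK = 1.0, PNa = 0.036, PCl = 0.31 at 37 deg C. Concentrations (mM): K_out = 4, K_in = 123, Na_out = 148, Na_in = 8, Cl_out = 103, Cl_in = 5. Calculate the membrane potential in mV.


Vm = (RT/F)*ln((PK*Ko + PNa*Nao + PCl*Cli)/(PK*Ki + PNa*Nai + PCl*Clo))
Numer = 10.878, Denom = 155.218
Vm = -71.04 mV


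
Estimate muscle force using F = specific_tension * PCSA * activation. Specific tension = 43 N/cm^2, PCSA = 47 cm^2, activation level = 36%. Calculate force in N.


F = sigma * PCSA * activation
F = 43 * 47 * 0.36
F = 727.6 N


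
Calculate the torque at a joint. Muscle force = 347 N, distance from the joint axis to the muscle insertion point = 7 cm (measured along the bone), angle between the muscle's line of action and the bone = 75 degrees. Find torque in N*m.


Torque = F * d * sin(theta)   (moment arm = d*sin(theta))
d = 7 cm = 0.07 m
Torque = 347 * 0.07 * sin(75)
Torque = 23.46 N*m


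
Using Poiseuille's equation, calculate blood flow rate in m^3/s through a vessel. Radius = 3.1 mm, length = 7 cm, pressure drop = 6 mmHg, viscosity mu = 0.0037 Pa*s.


Q = pi*r^4*dP / (8*mu*L)
r = 0.0031 m, L = 0.07 m
dP = 6 mmHg = 799.932 Pa
Q = 1.1201e-04 m^3/s


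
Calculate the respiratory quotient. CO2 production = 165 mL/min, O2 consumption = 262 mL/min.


RQ = VCO2 / VO2
RQ = 165 / 262
RQ = 0.6298


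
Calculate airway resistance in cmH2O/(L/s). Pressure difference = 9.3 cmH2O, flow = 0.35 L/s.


R = dP / flow
R = 9.3 / 0.35
R = 26.57 cmH2O/(L/s)


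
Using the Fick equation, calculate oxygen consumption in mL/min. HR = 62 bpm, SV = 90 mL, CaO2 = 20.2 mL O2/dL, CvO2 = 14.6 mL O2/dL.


CO = HR*SV = 62*90/1000 = 5.58 L/min
a-v O2 diff = 20.2 - 14.6 = 5.6 mL/dL
VO2 = CO * (CaO2-CvO2) * 10 dL/L
VO2 = 5.58 * 5.6 * 10
VO2 = 312.5 mL/min


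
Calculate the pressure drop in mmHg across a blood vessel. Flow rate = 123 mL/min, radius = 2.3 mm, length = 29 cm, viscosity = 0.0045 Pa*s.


dP = 8*mu*L*Q / (pi*r^4)
Q = 123 mL/min = 2.05e-06 m^3/s
dP = 243.441 Pa = 243.441 / 133.322 mmHg = 1.826 mmHg


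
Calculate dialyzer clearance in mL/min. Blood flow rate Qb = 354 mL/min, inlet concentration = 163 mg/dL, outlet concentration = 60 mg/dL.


K = Qb * (Cb_in - Cb_out) / Cb_in
K = 354 * (163 - 60) / 163
K = 223.7 mL/min


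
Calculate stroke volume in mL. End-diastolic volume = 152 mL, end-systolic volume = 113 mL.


SV = EDV - ESV
SV = 152 - 113
SV = 39 mL


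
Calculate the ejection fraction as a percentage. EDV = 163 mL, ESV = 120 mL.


SV = EDV - ESV = 163 - 120 = 43 mL
EF = SV/EDV * 100 = 43/163 * 100
EF = 26.38%


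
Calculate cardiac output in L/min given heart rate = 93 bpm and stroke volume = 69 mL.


CO = HR * SV
CO = 93 * 69 / 1000
CO = 6.417 L/min


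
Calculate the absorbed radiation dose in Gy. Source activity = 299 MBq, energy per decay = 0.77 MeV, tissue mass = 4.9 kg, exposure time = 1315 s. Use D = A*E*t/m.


A = 299 MBq = 2.9900e+08 Bq
E = 0.77 MeV = 1.23354e-13 J
D = A*E*t/m = 2.9900e+08*1.23354e-13*1315/4.9
D = 0.009898 Gy


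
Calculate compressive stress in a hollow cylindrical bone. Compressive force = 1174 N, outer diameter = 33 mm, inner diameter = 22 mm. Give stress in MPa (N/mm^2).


A = pi*(r_o^2 - r_i^2)
r_o = 16.5 mm, r_i = 11 mm
A = 475.166 mm^2
sigma = F/A = 1174 / 475.166
sigma = 2.471 MPa


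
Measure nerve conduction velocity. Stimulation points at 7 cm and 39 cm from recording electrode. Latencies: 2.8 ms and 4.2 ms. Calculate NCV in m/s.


Distance = (39 - 7) / 100 = 0.32 m
dt = (4.2 - 2.8) / 1000 = 0.0014 s
NCV = dist / dt = 228.6 m/s


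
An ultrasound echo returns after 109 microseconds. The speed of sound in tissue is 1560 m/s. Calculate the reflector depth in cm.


depth = c * t / 2
t = 109 us = 1.0900e-04 s
depth = 1560 * 1.0900e-04 / 2
depth = 0.08502 m = 8.502 cm


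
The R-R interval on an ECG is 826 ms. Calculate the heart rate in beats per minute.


HR = 60 / RR_interval(s)
RR = 826 ms = 0.826 s
HR = 60 / 0.826 = 72.64 bpm


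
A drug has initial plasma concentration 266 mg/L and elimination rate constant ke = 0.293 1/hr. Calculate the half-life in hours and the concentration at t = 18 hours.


t_half = ln(2) / ke = 0.693147 / 0.293 = 2.366 hr
C(t) = C0 * exp(-ke*t) = 266 * exp(-0.293*18)
C(18) = 1.363 mg/L


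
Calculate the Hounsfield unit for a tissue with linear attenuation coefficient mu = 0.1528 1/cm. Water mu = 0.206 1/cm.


HU = ((mu_tissue - mu_water) / mu_water) * 1000
HU = ((0.1528 - 0.206) / 0.206) * 1000
HU = -258.3


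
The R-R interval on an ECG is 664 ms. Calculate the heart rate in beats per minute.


HR = 60 / RR_interval(s)
RR = 664 ms = 0.664 s
HR = 60 / 0.664 = 90.36 bpm


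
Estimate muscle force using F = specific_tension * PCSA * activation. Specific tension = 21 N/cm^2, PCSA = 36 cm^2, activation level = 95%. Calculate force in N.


F = sigma * PCSA * activation
F = 21 * 36 * 0.95
F = 718.2 N


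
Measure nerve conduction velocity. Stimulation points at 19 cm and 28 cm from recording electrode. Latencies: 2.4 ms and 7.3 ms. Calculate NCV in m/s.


Distance = (28 - 19) / 100 = 0.09 m
dt = (7.3 - 2.4) / 1000 = 0.0049 s
NCV = dist / dt = 18.37 m/s


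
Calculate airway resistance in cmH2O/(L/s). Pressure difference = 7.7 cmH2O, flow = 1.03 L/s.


R = dP / flow
R = 7.7 / 1.03
R = 7.476 cmH2O/(L/s)


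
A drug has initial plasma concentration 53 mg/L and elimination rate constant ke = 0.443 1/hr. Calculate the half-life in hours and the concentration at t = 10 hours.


t_half = ln(2) / ke = 0.693147 / 0.443 = 1.565 hr
C(t) = C0 * exp(-ke*t) = 53 * exp(-0.443*10)
C(10) = 0.6315 mg/L


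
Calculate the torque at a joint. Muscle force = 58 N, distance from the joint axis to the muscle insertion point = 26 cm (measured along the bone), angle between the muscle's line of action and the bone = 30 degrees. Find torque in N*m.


Torque = F * d * sin(theta)   (moment arm = d*sin(theta))
d = 26 cm = 0.26 m
Torque = 58 * 0.26 * sin(30)
Torque = 7.54 N*m


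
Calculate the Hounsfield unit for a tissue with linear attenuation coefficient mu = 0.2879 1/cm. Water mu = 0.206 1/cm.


HU = ((mu_tissue - mu_water) / mu_water) * 1000
HU = ((0.2879 - 0.206) / 0.206) * 1000
HU = 397.6


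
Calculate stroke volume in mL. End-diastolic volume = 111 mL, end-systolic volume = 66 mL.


SV = EDV - ESV
SV = 111 - 66
SV = 45 mL


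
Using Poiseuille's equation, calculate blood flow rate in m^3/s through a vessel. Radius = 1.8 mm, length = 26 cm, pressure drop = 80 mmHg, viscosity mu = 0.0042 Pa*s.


Q = pi*r^4*dP / (8*mu*L)
r = 0.0018 m, L = 0.26 m
dP = 80 mmHg = 10665.76 Pa
Q = 4.0264e-05 m^3/s


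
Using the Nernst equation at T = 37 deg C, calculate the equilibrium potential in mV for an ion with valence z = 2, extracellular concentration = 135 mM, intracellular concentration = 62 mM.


E = (RT/(zF)) * ln(C_out/C_in)
T = 37 + 273.15 = 310.15 K
E = (8.314 * 310.15 / (2 * 96485)) * ln(135/62)
E = 10.4 mV


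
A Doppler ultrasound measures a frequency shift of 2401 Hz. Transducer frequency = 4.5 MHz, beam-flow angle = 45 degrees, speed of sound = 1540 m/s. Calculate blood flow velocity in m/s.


v = fd * c / (2 * f0 * cos(theta))
v = 2401 * 1540 / (2 * 4.5000e+06 * cos(45))
v = 0.581 m/s


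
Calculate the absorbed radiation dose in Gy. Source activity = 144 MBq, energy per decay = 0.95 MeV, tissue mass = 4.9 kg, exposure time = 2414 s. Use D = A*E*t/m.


A = 144 MBq = 1.4400e+08 Bq
E = 0.95 MeV = 1.5219e-13 J
D = A*E*t/m = 1.4400e+08*1.5219e-13*2414/4.9
D = 0.0108 Gy


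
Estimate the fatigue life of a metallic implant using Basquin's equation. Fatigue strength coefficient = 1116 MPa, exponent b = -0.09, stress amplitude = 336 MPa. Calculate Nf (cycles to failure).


sigma_a = sigma_f' * (2Nf)^b
2Nf = (sigma_a/sigma_f')^(1/b)
2Nf = (336/1116)^(1/-0.09)
2Nf = 620153.33
Nf = 3.101e+05


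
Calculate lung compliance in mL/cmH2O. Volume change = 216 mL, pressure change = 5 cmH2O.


C = dV / dP
C = 216 / 5
C = 43.2 mL/cmH2O


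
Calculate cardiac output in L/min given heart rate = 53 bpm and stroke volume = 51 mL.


CO = HR * SV
CO = 53 * 51 / 1000
CO = 2.703 L/min


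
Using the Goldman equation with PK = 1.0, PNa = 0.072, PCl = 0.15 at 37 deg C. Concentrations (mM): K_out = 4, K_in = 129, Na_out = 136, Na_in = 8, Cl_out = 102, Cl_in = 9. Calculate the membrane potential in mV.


Vm = (RT/F)*ln((PK*Ko + PNa*Nao + PCl*Cli)/(PK*Ki + PNa*Nai + PCl*Clo))
Numer = 15.142, Denom = 144.876
Vm = -60.36 mV


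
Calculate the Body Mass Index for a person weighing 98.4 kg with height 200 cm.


BMI = weight / height^2
height = 200 cm = 2 m
BMI = 98.4 / 2^2
BMI = 24.6 kg/m^2


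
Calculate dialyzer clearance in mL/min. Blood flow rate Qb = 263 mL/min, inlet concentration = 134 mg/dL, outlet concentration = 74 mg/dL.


K = Qb * (Cb_in - Cb_out) / Cb_in
K = 263 * (134 - 74) / 134
K = 117.8 mL/min


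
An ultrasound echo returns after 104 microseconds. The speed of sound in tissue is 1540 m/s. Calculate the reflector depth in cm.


depth = c * t / 2
t = 104 us = 1.0400e-04 s
depth = 1540 * 1.0400e-04 / 2
depth = 0.08008 m = 8.008 cm


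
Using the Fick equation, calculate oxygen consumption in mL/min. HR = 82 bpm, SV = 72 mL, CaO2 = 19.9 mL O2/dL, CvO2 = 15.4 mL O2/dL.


CO = HR*SV = 82*72/1000 = 5.904 L/min
a-v O2 diff = 19.9 - 15.4 = 4.5 mL/dL
VO2 = CO * (CaO2-CvO2) * 10 dL/L
VO2 = 5.904 * 4.5 * 10
VO2 = 265.7 mL/min


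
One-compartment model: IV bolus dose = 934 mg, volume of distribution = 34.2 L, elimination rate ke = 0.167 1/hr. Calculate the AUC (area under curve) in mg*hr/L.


C0 = Dose/Vd = 934/34.2 = 27.3099 mg/L
AUC = C0/ke = 27.3099/0.167
AUC = 163.5 mg*hr/L


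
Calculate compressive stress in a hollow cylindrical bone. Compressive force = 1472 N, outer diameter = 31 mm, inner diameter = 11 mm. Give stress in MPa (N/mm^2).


A = pi*(r_o^2 - r_i^2)
r_o = 15.5 mm, r_i = 5.5 mm
A = 659.734 mm^2
sigma = F/A = 1472 / 659.734
sigma = 2.231 MPa


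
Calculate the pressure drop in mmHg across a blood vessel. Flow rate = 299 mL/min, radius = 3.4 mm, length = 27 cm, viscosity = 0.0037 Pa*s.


dP = 8*mu*L*Q / (pi*r^4)
Q = 299 mL/min = 4.98333e-06 m^3/s
dP = 94.8658 Pa = 94.8658 / 133.322 mmHg = 0.7116 mmHg


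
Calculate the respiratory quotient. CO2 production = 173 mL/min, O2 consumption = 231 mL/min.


RQ = VCO2 / VO2
RQ = 173 / 231
RQ = 0.7489


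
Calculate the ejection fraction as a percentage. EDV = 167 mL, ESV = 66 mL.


SV = EDV - ESV = 167 - 66 = 101 mL
EF = SV/EDV * 100 = 101/167 * 100
EF = 60.48%


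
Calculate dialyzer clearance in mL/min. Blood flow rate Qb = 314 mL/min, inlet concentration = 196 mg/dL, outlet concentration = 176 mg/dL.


K = Qb * (Cb_in - Cb_out) / Cb_in
K = 314 * (196 - 176) / 196
K = 32.04 mL/min


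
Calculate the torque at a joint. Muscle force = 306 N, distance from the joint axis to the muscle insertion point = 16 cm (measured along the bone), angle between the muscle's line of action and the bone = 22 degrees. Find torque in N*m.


Torque = F * d * sin(theta)   (moment arm = d*sin(theta))
d = 16 cm = 0.16 m
Torque = 306 * 0.16 * sin(22)
Torque = 18.34 N*m


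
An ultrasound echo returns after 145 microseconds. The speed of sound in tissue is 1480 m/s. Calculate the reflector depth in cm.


depth = c * t / 2
t = 145 us = 1.4500e-04 s
depth = 1480 * 1.4500e-04 / 2
depth = 0.1073 m = 10.73 cm


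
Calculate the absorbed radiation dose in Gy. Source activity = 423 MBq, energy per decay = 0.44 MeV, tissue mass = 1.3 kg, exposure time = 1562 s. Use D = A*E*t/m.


A = 423 MBq = 4.2300e+08 Bq
E = 0.44 MeV = 7.0488e-14 J
D = A*E*t/m = 4.2300e+08*7.0488e-14*1562/1.3
D = 0.03583 Gy


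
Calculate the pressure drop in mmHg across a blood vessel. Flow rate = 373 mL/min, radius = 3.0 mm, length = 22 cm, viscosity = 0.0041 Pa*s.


dP = 8*mu*L*Q / (pi*r^4)
Q = 373 mL/min = 6.21667e-06 m^3/s
dP = 176.287 Pa = 176.287 / 133.322 mmHg = 1.322 mmHg


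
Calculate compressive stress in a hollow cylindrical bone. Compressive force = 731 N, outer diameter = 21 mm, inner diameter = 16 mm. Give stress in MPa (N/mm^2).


A = pi*(r_o^2 - r_i^2)
r_o = 10.5 mm, r_i = 8 mm
A = 145.299 mm^2
sigma = F/A = 731 / 145.299
sigma = 5.031 MPa


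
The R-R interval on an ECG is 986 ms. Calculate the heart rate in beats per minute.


HR = 60 / RR_interval(s)
RR = 986 ms = 0.986 s
HR = 60 / 0.986 = 60.85 bpm


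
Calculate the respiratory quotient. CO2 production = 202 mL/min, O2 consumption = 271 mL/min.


RQ = VCO2 / VO2
RQ = 202 / 271
RQ = 0.7454


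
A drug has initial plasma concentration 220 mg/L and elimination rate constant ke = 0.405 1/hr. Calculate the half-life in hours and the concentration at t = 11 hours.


t_half = ln(2) / ke = 0.693147 / 0.405 = 1.711 hr
C(t) = C0 * exp(-ke*t) = 220 * exp(-0.405*11)
C(11) = 2.556 mg/L


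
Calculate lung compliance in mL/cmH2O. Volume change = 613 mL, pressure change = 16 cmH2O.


C = dV / dP
C = 613 / 16
C = 38.31 mL/cmH2O


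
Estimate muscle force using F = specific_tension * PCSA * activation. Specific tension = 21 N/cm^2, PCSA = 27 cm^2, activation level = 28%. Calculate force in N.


F = sigma * PCSA * activation
F = 21 * 27 * 0.28
F = 158.8 N


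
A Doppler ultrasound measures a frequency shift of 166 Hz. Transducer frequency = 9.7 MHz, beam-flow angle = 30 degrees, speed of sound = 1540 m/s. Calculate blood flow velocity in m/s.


v = fd * c / (2 * f0 * cos(theta))
v = 166 * 1540 / (2 * 9.7000e+06 * cos(30))
v = 0.01522 m/s


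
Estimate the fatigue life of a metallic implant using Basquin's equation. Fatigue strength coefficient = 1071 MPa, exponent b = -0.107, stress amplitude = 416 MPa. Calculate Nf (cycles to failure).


sigma_a = sigma_f' * (2Nf)^b
2Nf = (sigma_a/sigma_f')^(1/b)
2Nf = (416/1071)^(1/-0.107)
2Nf = 6890.991
Nf = 3445


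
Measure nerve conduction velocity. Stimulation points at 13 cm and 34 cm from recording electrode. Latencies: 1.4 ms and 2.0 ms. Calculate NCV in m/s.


Distance = (34 - 13) / 100 = 0.21 m
dt = (2.0 - 1.4) / 1000 = 6.0000e-04 s
NCV = dist / dt = 350 m/s


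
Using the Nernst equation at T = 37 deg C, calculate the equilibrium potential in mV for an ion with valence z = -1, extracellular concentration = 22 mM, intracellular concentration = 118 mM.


E = (RT/(zF)) * ln(C_out/C_in)
T = 37 + 273.15 = 310.15 K
E = (8.314 * 310.15 / (-1 * 96485)) * ln(22/118)
E = 44.89 mV


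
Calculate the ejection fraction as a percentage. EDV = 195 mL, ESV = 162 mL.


SV = EDV - ESV = 195 - 162 = 33 mL
EF = SV/EDV * 100 = 33/195 * 100
EF = 16.92%


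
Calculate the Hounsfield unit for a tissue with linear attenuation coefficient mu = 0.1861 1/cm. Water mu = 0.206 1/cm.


HU = ((mu_tissue - mu_water) / mu_water) * 1000
HU = ((0.1861 - 0.206) / 0.206) * 1000
HU = -96.6


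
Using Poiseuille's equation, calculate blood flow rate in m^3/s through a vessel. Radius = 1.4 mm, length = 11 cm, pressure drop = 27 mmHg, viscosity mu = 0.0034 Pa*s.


Q = pi*r^4*dP / (8*mu*L)
r = 0.0014 m, L = 0.11 m
dP = 27 mmHg = 3599.694 Pa
Q = 1.4520e-05 m^3/s


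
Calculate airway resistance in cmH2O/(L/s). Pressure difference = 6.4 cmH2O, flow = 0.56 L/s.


R = dP / flow
R = 6.4 / 0.56
R = 11.43 cmH2O/(L/s)


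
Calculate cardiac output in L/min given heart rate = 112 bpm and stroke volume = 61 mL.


CO = HR * SV
CO = 112 * 61 / 1000
CO = 6.832 L/min


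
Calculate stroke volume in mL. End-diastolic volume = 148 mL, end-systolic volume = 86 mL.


SV = EDV - ESV
SV = 148 - 86
SV = 62 mL


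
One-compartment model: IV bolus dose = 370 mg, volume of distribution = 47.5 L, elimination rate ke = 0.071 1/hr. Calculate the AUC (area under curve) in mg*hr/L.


C0 = Dose/Vd = 370/47.5 = 7.78947 mg/L
AUC = C0/ke = 7.78947/0.071
AUC = 109.7 mg*hr/L


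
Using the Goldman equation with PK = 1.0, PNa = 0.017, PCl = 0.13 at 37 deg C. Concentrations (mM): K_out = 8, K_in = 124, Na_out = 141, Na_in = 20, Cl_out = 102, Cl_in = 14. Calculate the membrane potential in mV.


Vm = (RT/F)*ln((PK*Ko + PNa*Nao + PCl*Cli)/(PK*Ki + PNa*Nai + PCl*Clo))
Numer = 12.217, Denom = 137.6
Vm = -64.72 mV


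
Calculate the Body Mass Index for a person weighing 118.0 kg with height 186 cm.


BMI = weight / height^2
height = 186 cm = 1.86 m
BMI = 118.0 / 1.86^2
BMI = 34.11 kg/m^2


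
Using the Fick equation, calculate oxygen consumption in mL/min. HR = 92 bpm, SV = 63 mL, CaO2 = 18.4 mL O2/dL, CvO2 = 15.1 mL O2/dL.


CO = HR*SV = 92*63/1000 = 5.796 L/min
a-v O2 diff = 18.4 - 15.1 = 3.3 mL/dL
VO2 = CO * (CaO2-CvO2) * 10 dL/L
VO2 = 5.796 * 3.3 * 10
VO2 = 191.3 mL/min


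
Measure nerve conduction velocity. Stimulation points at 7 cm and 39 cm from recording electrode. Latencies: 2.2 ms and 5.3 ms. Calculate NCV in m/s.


Distance = (39 - 7) / 100 = 0.32 m
dt = (5.3 - 2.2) / 1000 = 0.0031 s
NCV = dist / dt = 103.2 m/s


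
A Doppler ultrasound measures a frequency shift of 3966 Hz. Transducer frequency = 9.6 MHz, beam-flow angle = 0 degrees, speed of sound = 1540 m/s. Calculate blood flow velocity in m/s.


v = fd * c / (2 * f0 * cos(theta))
v = 3966 * 1540 / (2 * 9.6000e+06 * cos(0))
v = 0.3181 m/s


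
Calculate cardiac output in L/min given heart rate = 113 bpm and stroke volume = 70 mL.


CO = HR * SV
CO = 113 * 70 / 1000
CO = 7.91 L/min


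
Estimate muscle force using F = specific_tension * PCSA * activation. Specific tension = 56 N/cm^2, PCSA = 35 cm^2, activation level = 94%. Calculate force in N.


F = sigma * PCSA * activation
F = 56 * 35 * 0.94
F = 1842 N


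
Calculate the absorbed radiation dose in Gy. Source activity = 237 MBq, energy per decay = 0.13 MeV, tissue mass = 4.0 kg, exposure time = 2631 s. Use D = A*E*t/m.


A = 237 MBq = 2.3700e+08 Bq
E = 0.13 MeV = 2.0826e-14 J
D = A*E*t/m = 2.3700e+08*2.0826e-14*2631/4.0
D = 0.003246 Gy


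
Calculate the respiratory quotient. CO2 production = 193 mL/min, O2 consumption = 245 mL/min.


RQ = VCO2 / VO2
RQ = 193 / 245
RQ = 0.7878


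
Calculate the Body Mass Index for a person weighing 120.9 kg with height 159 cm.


BMI = weight / height^2
height = 159 cm = 1.59 m
BMI = 120.9 / 1.59^2
BMI = 47.82 kg/m^2


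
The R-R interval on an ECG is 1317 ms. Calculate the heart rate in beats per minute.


HR = 60 / RR_interval(s)
RR = 1317 ms = 1.317 s
HR = 60 / 1.317 = 45.56 bpm


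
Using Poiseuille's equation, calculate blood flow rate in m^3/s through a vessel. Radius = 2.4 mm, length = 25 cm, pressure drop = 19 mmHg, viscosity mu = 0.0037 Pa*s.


Q = pi*r^4*dP / (8*mu*L)
r = 0.0024 m, L = 0.25 m
dP = 19 mmHg = 2533.118 Pa
Q = 3.5679e-05 m^3/s


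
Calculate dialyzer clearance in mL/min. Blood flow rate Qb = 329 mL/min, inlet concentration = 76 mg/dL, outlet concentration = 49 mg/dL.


K = Qb * (Cb_in - Cb_out) / Cb_in
K = 329 * (76 - 49) / 76
K = 116.9 mL/min


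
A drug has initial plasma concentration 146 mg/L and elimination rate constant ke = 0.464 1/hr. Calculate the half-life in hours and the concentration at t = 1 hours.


t_half = ln(2) / ke = 0.693147 / 0.464 = 1.494 hr
C(t) = C0 * exp(-ke*t) = 146 * exp(-0.464*1)
C(1) = 91.8 mg/L


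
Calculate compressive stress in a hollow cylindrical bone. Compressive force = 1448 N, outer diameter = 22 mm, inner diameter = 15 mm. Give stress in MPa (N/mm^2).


A = pi*(r_o^2 - r_i^2)
r_o = 11 mm, r_i = 7.5 mm
A = 203.418 mm^2
sigma = F/A = 1448 / 203.418
sigma = 7.118 MPa


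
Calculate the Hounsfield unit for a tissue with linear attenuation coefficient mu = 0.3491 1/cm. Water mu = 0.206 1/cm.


HU = ((mu_tissue - mu_water) / mu_water) * 1000
HU = ((0.3491 - 0.206) / 0.206) * 1000
HU = 694.7


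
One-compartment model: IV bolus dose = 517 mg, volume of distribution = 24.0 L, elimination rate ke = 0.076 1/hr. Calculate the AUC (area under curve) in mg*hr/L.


C0 = Dose/Vd = 517/24.0 = 21.5417 mg/L
AUC = C0/ke = 21.5417/0.076
AUC = 283.4 mg*hr/L


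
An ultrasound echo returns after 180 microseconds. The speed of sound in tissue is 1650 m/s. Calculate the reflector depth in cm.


depth = c * t / 2
t = 180 us = 1.8000e-04 s
depth = 1650 * 1.8000e-04 / 2
depth = 0.1485 m = 14.85 cm


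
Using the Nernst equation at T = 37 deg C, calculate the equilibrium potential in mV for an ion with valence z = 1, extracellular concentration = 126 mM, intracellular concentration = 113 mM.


E = (RT/(zF)) * ln(C_out/C_in)
T = 37 + 273.15 = 310.15 K
E = (8.314 * 310.15 / (1 * 96485)) * ln(126/113)
E = 2.91 mV


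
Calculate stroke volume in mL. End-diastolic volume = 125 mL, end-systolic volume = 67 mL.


SV = EDV - ESV
SV = 125 - 67
SV = 58 mL


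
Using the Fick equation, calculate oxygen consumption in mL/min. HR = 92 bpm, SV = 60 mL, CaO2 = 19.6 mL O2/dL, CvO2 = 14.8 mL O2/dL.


CO = HR*SV = 92*60/1000 = 5.52 L/min
a-v O2 diff = 19.6 - 14.8 = 4.8 mL/dL
VO2 = CO * (CaO2-CvO2) * 10 dL/L
VO2 = 5.52 * 4.8 * 10
VO2 = 265 mL/min


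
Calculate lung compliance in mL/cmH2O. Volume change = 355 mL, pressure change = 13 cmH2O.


C = dV / dP
C = 355 / 13
C = 27.31 mL/cmH2O


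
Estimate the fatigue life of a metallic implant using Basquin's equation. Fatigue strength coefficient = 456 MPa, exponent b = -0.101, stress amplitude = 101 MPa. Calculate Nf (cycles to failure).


sigma_a = sigma_f' * (2Nf)^b
2Nf = (sigma_a/sigma_f')^(1/b)
2Nf = (101/456)^(1/-0.101)
2Nf = 3031227.3
Nf = 1.5156e+06


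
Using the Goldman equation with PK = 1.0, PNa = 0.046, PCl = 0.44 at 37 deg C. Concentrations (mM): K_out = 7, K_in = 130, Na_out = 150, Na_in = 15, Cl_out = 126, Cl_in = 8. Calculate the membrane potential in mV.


Vm = (RT/F)*ln((PK*Ko + PNa*Nao + PCl*Cli)/(PK*Ki + PNa*Nai + PCl*Clo))
Numer = 17.42, Denom = 186.13
Vm = -63.31 mV


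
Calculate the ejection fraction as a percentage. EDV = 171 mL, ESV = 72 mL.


SV = EDV - ESV = 171 - 72 = 99 mL
EF = SV/EDV * 100 = 99/171 * 100
EF = 57.89%


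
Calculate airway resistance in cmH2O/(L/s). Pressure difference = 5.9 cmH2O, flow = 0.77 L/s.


R = dP / flow
R = 5.9 / 0.77
R = 7.662 cmH2O/(L/s)


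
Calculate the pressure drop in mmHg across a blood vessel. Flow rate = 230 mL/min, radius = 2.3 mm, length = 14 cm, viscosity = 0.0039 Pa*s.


dP = 8*mu*L*Q / (pi*r^4)
Q = 230 mL/min = 3.83333e-06 m^3/s
dP = 190.457 Pa = 190.457 / 133.322 mmHg = 1.429 mmHg


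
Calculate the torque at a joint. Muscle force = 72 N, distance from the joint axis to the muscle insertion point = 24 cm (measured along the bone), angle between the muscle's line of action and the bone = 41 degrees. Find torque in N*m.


Torque = F * d * sin(theta)   (moment arm = d*sin(theta))
d = 24 cm = 0.24 m
Torque = 72 * 0.24 * sin(41)
Torque = 11.34 N*m


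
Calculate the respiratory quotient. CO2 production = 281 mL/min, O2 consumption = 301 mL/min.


RQ = VCO2 / VO2
RQ = 281 / 301
RQ = 0.9336


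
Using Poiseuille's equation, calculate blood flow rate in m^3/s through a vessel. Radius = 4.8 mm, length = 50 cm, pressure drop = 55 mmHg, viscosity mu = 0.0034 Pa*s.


Q = pi*r^4*dP / (8*mu*L)
r = 0.0048 m, L = 0.5 m
dP = 55 mmHg = 7332.71 Pa
Q = 8.9917e-04 m^3/s


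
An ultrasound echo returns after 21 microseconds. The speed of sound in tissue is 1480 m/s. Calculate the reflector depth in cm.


depth = c * t / 2
t = 21 us = 2.1000e-05 s
depth = 1480 * 2.1000e-05 / 2
depth = 0.01554 m = 1.554 cm


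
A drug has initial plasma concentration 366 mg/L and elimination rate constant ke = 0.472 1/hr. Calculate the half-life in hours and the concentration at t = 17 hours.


t_half = ln(2) / ke = 0.693147 / 0.472 = 1.469 hr
C(t) = C0 * exp(-ke*t) = 366 * exp(-0.472*17)
C(17) = 0.1199 mg/L


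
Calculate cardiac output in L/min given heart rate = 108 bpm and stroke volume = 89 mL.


CO = HR * SV
CO = 108 * 89 / 1000
CO = 9.612 L/min


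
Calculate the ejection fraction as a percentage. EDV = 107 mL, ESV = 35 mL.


SV = EDV - ESV = 107 - 35 = 72 mL
EF = SV/EDV * 100 = 72/107 * 100
EF = 67.29%
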